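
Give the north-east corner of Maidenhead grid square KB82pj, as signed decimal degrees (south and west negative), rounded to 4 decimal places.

-77.5833, 37.3333

Field K=10, B=1: +10·20° lon, +1·10° lat → SW at lon 20°, lat -80°.
Square 8, 2: +8·2° lon, +2·1° lat → SW at lon 36°, lat -78°.
Subsquare p=15, j=9: +15·0.0833333° lon, +9·0.0416667° lat → SW at lon 37.25°, lat -77.625°.
Cell spans 0.0833333° lon × 0.0416667° lat. NE corner is SW corner plus one full cell.
latitude -77.5833, longitude 37.3333.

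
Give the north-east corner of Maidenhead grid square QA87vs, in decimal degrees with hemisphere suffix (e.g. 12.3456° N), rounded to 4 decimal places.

Field Q=16, A=0: +16·20° lon, +0·10° lat → SW at lon 140°, lat -90°.
Square 8, 7: +8·2° lon, +7·1° lat → SW at lon 156°, lat -83°.
Subsquare v=21, s=18: +21·0.0833333° lon, +18·0.0416667° lat → SW at lon 157.75°, lat -82.25°.
Cell spans 0.0833333° lon × 0.0416667° lat. NE corner is SW corner plus one full cell.
latitude 82.2083° S, longitude 157.8333° E.

82.2083° S, 157.8333° E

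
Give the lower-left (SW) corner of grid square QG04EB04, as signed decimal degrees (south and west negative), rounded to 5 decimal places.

-25.94167, 140.33333

Field Q=16, G=6: +16·20° lon, +6·10° lat → SW at lon 140°, lat -30°.
Square 0, 4: +0·2° lon, +4·1° lat → SW at lon 140°, lat -26°.
Subsquare e=4, b=1: +4·0.0833333° lon, +1·0.0416667° lat → SW at lon 140.333°, lat -25.9583°.
Extended square 0, 4: +0·0.00833333° lon, +4·0.00416667° lat → SW at lon 140.333°, lat -25.9417°.
latitude -25.94167, longitude 140.33333.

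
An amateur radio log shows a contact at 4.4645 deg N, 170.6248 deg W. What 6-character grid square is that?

Add 180° to longitude and 90° to latitude: 9.3752, 94.4645.
Field (20°×10°, letters A–R): lon ⌊9.3752/20⌋ = 0 → A; lat ⌊94.4645/10⌋ = 9 → J.
Square (2°×1°, digits 0–9): lon ⌊9.3752/2⌋ = 4; lat ⌊4.4645/1⌋ = 4.
Subsquare (5′×2.5′, letters a–x): lon ⌊1.3752/0.0833333⌋ = 16 → q; lat ⌊0.4645/0.0416667⌋ = 11 → l.

AJ44ql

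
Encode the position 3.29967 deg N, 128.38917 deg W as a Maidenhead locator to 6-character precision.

Add 180° to longitude and 90° to latitude: 51.6108, 93.2997.
Field: 51.6108/20 → 2 → C, 93.2997/10 → 9 → J; chars CJ.
Square: 11.6108/2 → 5, 3.2997/1 → 3; chars 53.
Subsquare: 1.6108/0.0833333 → 19 → t, 0.2997/0.0416667 → 7 → h; chars th.

CJ53th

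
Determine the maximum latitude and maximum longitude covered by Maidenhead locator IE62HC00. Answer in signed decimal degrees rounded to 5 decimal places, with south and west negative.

-47.91250, -7.40833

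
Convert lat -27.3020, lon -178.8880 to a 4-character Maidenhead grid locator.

AG02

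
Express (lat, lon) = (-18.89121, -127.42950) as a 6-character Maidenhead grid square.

Add 180° to longitude and 90° to latitude: 52.5705, 71.1088.
Field: 52.5705/20 → 2 → C, 71.1088/10 → 7 → H; chars CH.
Square: 12.5705/2 → 6, 1.1088/1 → 1; chars 61.
Subsquare: 0.5705/0.0833333 → 6 → g, 0.1088/0.0416667 → 2 → c; chars gc.

CH61gc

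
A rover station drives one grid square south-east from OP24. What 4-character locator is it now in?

Longitude square 2; +1 → 3.
Latitude square 4; −1 → 3.

OP33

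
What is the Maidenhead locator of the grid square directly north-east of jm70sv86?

Longitude extended square 8; +1 → 9.
Latitude extended square 6; +1 → 7.

JM70sv97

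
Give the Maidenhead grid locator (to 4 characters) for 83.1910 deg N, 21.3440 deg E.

KR03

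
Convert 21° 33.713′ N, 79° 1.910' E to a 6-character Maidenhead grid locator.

ML91mn

Offset from 180°W / 90°S: lon 259.0318°, lat 111.5619°.
Field: lon ⌊259.0318/20⌋ = 12 → M; lat ⌊111.5619/10⌋ = 11 → L.
Square: lon ⌊19.0318/2⌋ = 9; lat ⌊1.5619/1⌋ = 1.
Subsquare: lon ⌊1.0318/0.0833333⌋ = 12 → m; lat ⌊0.5619/0.0416667⌋ = 13 → n.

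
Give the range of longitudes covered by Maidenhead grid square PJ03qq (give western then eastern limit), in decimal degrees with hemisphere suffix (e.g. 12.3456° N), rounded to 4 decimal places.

Field P=15, J=9: +15·20° lon, +9·10° lat → SW at lon 120°, lat 0°.
Square 0, 3: +0·2° lon, +3·1° lat → SW at lon 120°, lat 3°.
Subsquare q=16, q=16: +16·0.0833333° lon, +16·0.0416667° lat → SW at lon 121.333°, lat 3.66667°.
Cell spans 0.0833333° lon × 0.0416667° lat.
west 121.3333° E, east 121.4167° E.

121.3333° E, 121.4167° E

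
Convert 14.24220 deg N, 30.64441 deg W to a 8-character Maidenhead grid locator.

HK44qf28

Shift to the Maidenhead origin (180°W, 90°S): lon 149.35559, lat 104.24220.
Field: 149.35559/20 → 7 → H, 104.24220/10 → 10 → K; chars HK.
Square: 9.35559/2 → 4, 4.24220/1 → 4; chars 44.
Subsquare: 1.35559/0.0833333 → 16 → q, 0.24220/0.0416667 → 5 → f; chars qf.
Extended square: 0.02226/0.00833333 → 2, 0.03387/0.00416667 → 8; chars 28.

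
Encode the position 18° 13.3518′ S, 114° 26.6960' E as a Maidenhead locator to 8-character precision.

OH71fs36

Shift to the Maidenhead origin (180°W, 90°S): lon 294.44493, lat 71.77747.
Field: lon ⌊294.44493/20⌋ = 14 → O; lat ⌊71.77747/10⌋ = 7 → H.
Square: lon ⌊14.44493/2⌋ = 7; lat ⌊1.77747/1⌋ = 1.
Subsquare: lon ⌊0.44493/0.0833333⌋ = 5 → f; lat ⌊0.77747/0.0416667⌋ = 18 → s.
Extended square: lon ⌊0.02827/0.00833333⌋ = 3; lat ⌊0.02747/0.00416667⌋ = 6.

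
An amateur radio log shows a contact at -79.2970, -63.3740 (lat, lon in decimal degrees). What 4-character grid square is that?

Offset from 180°W / 90°S: lon 116.63°, lat 10.70°.
Field: lon ⌊116.63/20⌋ = 5 → F; lat ⌊10.70/10⌋ = 1 → B.
Square: lon ⌊16.63/2⌋ = 8; lat ⌊0.70/1⌋ = 0.

FB80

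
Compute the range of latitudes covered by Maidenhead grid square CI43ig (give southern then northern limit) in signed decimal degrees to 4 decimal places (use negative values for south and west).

Field C=2, I=8: +2·20° lon, +8·10° lat → SW at lon -140°, lat -10°.
Square 4, 3: +4·2° lon, +3·1° lat → SW at lon -132°, lat -7°.
Subsquare i=8, g=6: +8·0.0833333° lon, +6·0.0416667° lat → SW at lon -131.333°, lat -6.75°.
Cell spans 0.0833333° lon × 0.0416667° lat.
south -6.7500, north -6.7083.

-6.7500, -6.7083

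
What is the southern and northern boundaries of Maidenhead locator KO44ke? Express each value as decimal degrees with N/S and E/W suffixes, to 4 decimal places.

Field K=10, O=14: +10·20° lon, +14·10° lat → SW at lon 20°, lat 50°.
Square 4, 4: +4·2° lon, +4·1° lat → SW at lon 28°, lat 54°.
Subsquare k=10, e=4: +10·0.0833333° lon, +4·0.0416667° lat → SW at lon 28.8333°, lat 54.1667°.
Cell spans 0.0833333° lon × 0.0416667° lat.
south 54.1667° N, north 54.2083° N.

54.1667° N, 54.2083° N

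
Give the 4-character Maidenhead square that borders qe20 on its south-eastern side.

QD39

Longitude square 2; +1 → 3.
Latitude square 0; −1 → -1, wraps to 9, carry into field.
Latitude field E = 4; −1 → 3 = D.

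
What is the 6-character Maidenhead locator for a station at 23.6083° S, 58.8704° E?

Shift to the Maidenhead origin (180°W, 90°S): lon 238.8704, lat 66.3917.
Field (20°×10°, letters A–R): 238.8704/20 → 11 → L, 66.3917/10 → 6 → G; chars LG.
Square (2°×1°, digits 0–9): 18.8704/2 → 9, 6.3917/1 → 6; chars 96.
Subsquare (5′×2.5′, letters a–x): 0.8704/0.0833333 → 10 → k, 0.3917/0.0416667 → 9 → j; chars kj.

LG96kj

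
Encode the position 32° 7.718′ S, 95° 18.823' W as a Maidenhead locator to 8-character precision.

EF27iu29

Add 180° to longitude and 90° to latitude: 84.68628, 57.87137.
Field (20°×10°, letters A–R): lon ⌊84.68628/20⌋ = 4 → E; lat ⌊57.87137/10⌋ = 5 → F.
Square (2°×1°, digits 0–9): lon ⌊4.68628/2⌋ = 2; lat ⌊7.87137/1⌋ = 7.
Subsquare (5′×2.5′, letters a–x): lon ⌊0.68628/0.0833333⌋ = 8 → i; lat ⌊0.87137/0.0416667⌋ = 20 → u.
Extended square (30″×15″, digits 0–9): lon ⌊0.01962/0.00833333⌋ = 2; lat ⌊0.03803/0.00416667⌋ = 9.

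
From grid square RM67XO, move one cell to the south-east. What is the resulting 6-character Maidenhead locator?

Longitude subsquare x = 23; +1 → 24, wraps to 0 = a, carry into square.
Longitude square 6; +1 → 7.
Latitude subsquare o = 14; −1 → 13 = n.

RM77an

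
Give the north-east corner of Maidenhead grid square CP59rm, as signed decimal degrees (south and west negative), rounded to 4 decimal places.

69.5417, -128.5000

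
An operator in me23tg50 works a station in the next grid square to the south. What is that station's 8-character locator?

ME23tf59

Latitude extended square 0; −1 → -1, wraps to 9, carry into subsquare.
Latitude subsquare g = 6; −1 → 5 = f.
The longitude characters are unchanged.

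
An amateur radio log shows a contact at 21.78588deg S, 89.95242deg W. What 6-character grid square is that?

EG58af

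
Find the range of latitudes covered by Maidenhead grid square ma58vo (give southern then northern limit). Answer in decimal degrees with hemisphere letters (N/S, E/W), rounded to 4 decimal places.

Field M=12, A=0: +12·20° lon, +0·10° lat → SW at lon 60°, lat -90°.
Square 5, 8: +5·2° lon, +8·1° lat → SW at lon 70°, lat -82°.
Subsquare v=21, o=14: +21·0.0833333° lon, +14·0.0416667° lat → SW at lon 71.75°, lat -81.4167°.
Cell spans 0.0833333° lon × 0.0416667° lat.
south 81.4167° S, north 81.3750° S.

81.4167° S, 81.3750° S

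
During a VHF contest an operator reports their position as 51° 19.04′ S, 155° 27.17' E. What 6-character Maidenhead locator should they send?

QD78rq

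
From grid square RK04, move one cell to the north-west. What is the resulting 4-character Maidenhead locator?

QK95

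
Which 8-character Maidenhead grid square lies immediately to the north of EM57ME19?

Latitude extended square 9; +1 → 10, wraps to 0, carry into subsquare.
Latitude subsquare e = 4; +1 → 5 = f.
The longitude characters are unchanged.

EM57mf10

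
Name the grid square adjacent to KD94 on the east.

Longitude square 9; +1 → 10, wraps to 0, carry into field.
Longitude field K = 10; +1 → 11 = L.
The latitude characters are unchanged.

LD04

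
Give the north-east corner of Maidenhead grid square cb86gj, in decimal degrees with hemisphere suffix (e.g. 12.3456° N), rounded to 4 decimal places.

Field C=2, B=1: +2·20° lon, +1·10° lat → SW at lon -140°, lat -80°.
Square 8, 6: +8·2° lon, +6·1° lat → SW at lon -124°, lat -74°.
Subsquare g=6, j=9: +6·0.0833333° lon, +9·0.0416667° lat → SW at lon -123.5°, lat -73.625°.
Cell spans 0.0833333° lon × 0.0416667° lat. NE corner is SW corner plus one full cell.
latitude 73.5833° S, longitude 123.4167° W.

73.5833° S, 123.4167° W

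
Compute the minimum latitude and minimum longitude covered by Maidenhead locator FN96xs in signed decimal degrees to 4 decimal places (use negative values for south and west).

Field F=5, N=13: +5·20° lon, +13·10° lat → SW at lon -80°, lat 40°.
Square 9, 6: +9·2° lon, +6·1° lat → SW at lon -62°, lat 46°.
Subsquare x=23, s=18: +23·0.0833333° lon, +18·0.0416667° lat → SW at lon -60.0833°, lat 46.75°.
latitude 46.7500, longitude -60.0833.

46.7500, -60.0833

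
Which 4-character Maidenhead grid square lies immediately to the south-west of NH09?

Longitude square 0; −1 → -1, wraps to 9, carry into field.
Longitude field N = 13; −1 → 12 = M.
Latitude square 9; −1 → 8.

MH98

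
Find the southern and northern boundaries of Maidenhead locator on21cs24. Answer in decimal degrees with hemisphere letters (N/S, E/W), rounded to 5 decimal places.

41.76667° N, 41.77083° N

Field O=14, N=13: +14·20° lon, +13·10° lat → SW at lon 100°, lat 40°.
Square 2, 1: +2·2° lon, +1·1° lat → SW at lon 104°, lat 41°.
Subsquare c=2, s=18: +2·0.0833333° lon, +18·0.0416667° lat → SW at lon 104.167°, lat 41.75°.
Extended square 2, 4: +2·0.00833333° lon, +4·0.00416667° lat → SW at lon 104.183°, lat 41.7667°.
Cell spans 0.00833333° lon × 0.00416667° lat.
south 41.76667° N, north 41.77083° N.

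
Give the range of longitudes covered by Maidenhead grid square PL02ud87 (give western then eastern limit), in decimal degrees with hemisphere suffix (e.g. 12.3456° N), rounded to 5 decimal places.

121.73333° E, 121.74167° E

Field P=15, L=11: +15·20° lon, +11·10° lat → SW at lon 120°, lat 20°.
Square 0, 2: +0·2° lon, +2·1° lat → SW at lon 120°, lat 22°.
Subsquare u=20, d=3: +20·0.0833333° lon, +3·0.0416667° lat → SW at lon 121.667°, lat 22.125°.
Extended square 8, 7: +8·0.00833333° lon, +7·0.00416667° lat → SW at lon 121.733°, lat 22.1542°.
Cell spans 0.00833333° lon × 0.00416667° lat.
west 121.73333° E, east 121.74167° E.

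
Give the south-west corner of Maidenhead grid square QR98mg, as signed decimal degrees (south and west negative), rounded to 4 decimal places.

88.2500, 159.0000

Field Q=16, R=17: +16·20° lon, +17·10° lat → SW at lon 140°, lat 80°.
Square 9, 8: +9·2° lon, +8·1° lat → SW at lon 158°, lat 88°.
Subsquare m=12, g=6: +12·0.0833333° lon, +6·0.0416667° lat → SW at lon 159°, lat 88.25°.
latitude 88.2500, longitude 159.0000.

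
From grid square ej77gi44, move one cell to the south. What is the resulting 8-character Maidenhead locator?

Latitude extended square 4; −1 → 3.
The longitude characters are unchanged.

EJ77gi43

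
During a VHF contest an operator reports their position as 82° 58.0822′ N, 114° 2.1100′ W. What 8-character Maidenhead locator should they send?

DR22xx52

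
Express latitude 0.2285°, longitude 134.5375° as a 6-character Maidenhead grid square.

PJ70gf

Add 180° to longitude and 90° to latitude: 314.5375, 90.2285.
Field (20°×10°, letters A–R): 314.5375/20 → 15 → P, 90.2285/10 → 9 → J; chars PJ.
Square (2°×1°, digits 0–9): 14.5375/2 → 7, 0.2285/1 → 0; chars 70.
Subsquare (5′×2.5′, letters a–x): 0.5375/0.0833333 → 6 → g, 0.2285/0.0416667 → 5 → f; chars gf.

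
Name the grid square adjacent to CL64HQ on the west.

CL64gq

Longitude subsquare h = 7; −1 → 6 = g.
The latitude characters are unchanged.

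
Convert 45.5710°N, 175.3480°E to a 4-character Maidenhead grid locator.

Offset from 180°W / 90°S: lon 355.35°, lat 135.57°.
Field (20°×10°, letters A–R): 355.35/20 → 17 → R, 135.57/10 → 13 → N; chars RN.
Square (2°×1°, digits 0–9): 15.35/2 → 7, 5.57/1 → 5; chars 75.

RN75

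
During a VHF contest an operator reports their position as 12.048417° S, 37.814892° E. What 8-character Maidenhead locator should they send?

Shift to the Maidenhead origin (180°W, 90°S): lon 217.81489, lat 77.95158.
Field: 217.81489/20 → 10 → K, 77.95158/10 → 7 → H; chars KH.
Square: 17.81489/2 → 8, 7.95158/1 → 7; chars 87.
Subsquare: 1.81489/0.0833333 → 21 → v, 0.95158/0.0416667 → 22 → w; chars vw.
Extended square: 0.06489/0.00833333 → 7, 0.03492/0.00416667 → 8; chars 78.

KH87vw78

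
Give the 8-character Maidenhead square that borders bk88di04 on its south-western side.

Longitude extended square 0; −1 → -1, wraps to 9, carry into subsquare.
Longitude subsquare d = 3; −1 → 2 = c.
Latitude extended square 4; −1 → 3.

BK88ci93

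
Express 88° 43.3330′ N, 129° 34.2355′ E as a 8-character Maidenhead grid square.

PR48sr83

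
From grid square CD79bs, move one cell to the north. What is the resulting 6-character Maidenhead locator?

Latitude subsquare s = 18; +1 → 19 = t.
The longitude characters are unchanged.

CD79bt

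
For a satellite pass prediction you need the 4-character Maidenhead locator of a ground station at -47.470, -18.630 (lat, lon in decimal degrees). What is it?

Offset from 180°W / 90°S: lon 161.37°, lat 42.53°.
Field: 161.37/20 → 8 → I, 42.53/10 → 4 → E; chars IE.
Square: 1.37/2 → 0, 2.53/1 → 2; chars 02.

IE02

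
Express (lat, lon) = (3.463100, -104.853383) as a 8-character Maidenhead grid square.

DJ73nl71

Offset from 180°W / 90°S: lon 75.14662°, lat 93.46310°.
Field: lon ⌊75.14662/20⌋ = 3 → D; lat ⌊93.46310/10⌋ = 9 → J.
Square: lon ⌊15.14662/2⌋ = 7; lat ⌊3.46310/1⌋ = 3.
Subsquare: lon ⌊1.14662/0.0833333⌋ = 13 → n; lat ⌊0.46310/0.0416667⌋ = 11 → l.
Extended square: lon ⌊0.06328/0.00833333⌋ = 7; lat ⌊0.00477/0.00416667⌋ = 1.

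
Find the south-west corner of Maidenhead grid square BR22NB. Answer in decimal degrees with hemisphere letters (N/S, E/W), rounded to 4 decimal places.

82.0417° N, 154.9167° W

Field B=1, R=17: +1·20° lon, +17·10° lat → SW at lon -160°, lat 80°.
Square 2, 2: +2·2° lon, +2·1° lat → SW at lon -156°, lat 82°.
Subsquare n=13, b=1: +13·0.0833333° lon, +1·0.0416667° lat → SW at lon -154.917°, lat 82.0417°.
latitude 82.0417° N, longitude 154.9167° W.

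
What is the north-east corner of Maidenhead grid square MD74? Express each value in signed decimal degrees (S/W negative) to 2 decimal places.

Field M=12, D=3: +12·20° lon, +3·10° lat → SW at lon 60°, lat -60°.
Square 7, 4: +7·2° lon, +4·1° lat → SW at lon 74°, lat -56°.
Cell spans 2° lon × 1° lat. NE corner is SW corner plus one full cell.
latitude -55.00, longitude 76.00.

-55.00, 76.00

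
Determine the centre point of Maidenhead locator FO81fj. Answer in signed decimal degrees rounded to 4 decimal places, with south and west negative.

51.3958, -63.5417

Field F=5, O=14: +5·20° lon, +14·10° lat → SW at lon -80°, lat 50°.
Square 8, 1: +8·2° lon, +1·1° lat → SW at lon -64°, lat 51°.
Subsquare f=5, j=9: +5·0.0833333° lon, +9·0.0416667° lat → SW at lon -63.5833°, lat 51.375°.
Cell spans 0.0833333° lon × 0.0416667° lat. Centre is SW corner plus half of each.
latitude 51.3958, longitude -63.5417.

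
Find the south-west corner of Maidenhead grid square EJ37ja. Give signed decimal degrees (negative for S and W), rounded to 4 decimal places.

7.0000, -93.2500

Field E=4, J=9: +4·20° lon, +9·10° lat → SW at lon -100°, lat 0°.
Square 3, 7: +3·2° lon, +7·1° lat → SW at lon -94°, lat 7°.
Subsquare j=9, a=0: +9·0.0833333° lon, +0·0.0416667° lat → SW at lon -93.25°, lat 7°.
latitude 7.0000, longitude -93.2500.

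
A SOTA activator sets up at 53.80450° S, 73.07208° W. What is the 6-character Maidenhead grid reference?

FD36le

Add 180° to longitude and 90° to latitude: 106.9279, 36.1955.
Field: 106.9279/20 → 5 → F, 36.1955/10 → 3 → D; chars FD.
Square: 6.9279/2 → 3, 6.1955/1 → 6; chars 36.
Subsquare: 0.9279/0.0833333 → 11 → l, 0.1955/0.0416667 → 4 → e; chars le.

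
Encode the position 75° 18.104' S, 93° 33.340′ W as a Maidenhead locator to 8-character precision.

EB34fq37

Shift to the Maidenhead origin (180°W, 90°S): lon 86.44433, lat 14.69827.
Field: 86.44433/20 → 4 → E, 14.69827/10 → 1 → B; chars EB.
Square: 6.44433/2 → 3, 4.69827/1 → 4; chars 34.
Subsquare: 0.44433/0.0833333 → 5 → f, 0.69827/0.0416667 → 16 → q; chars fq.
Extended square: 0.02767/0.00833333 → 3, 0.03160/0.00416667 → 7; chars 37.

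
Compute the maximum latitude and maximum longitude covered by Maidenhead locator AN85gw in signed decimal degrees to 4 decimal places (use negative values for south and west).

45.9583, -163.4167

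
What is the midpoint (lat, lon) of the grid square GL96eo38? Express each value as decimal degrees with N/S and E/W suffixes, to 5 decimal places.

Field G=6, L=11: +6·20° lon, +11·10° lat → SW at lon -60°, lat 20°.
Square 9, 6: +9·2° lon, +6·1° lat → SW at lon -42°, lat 26°.
Subsquare e=4, o=14: +4·0.0833333° lon, +14·0.0416667° lat → SW at lon -41.6667°, lat 26.5833°.
Extended square 3, 8: +3·0.00833333° lon, +8·0.00416667° lat → SW at lon -41.6417°, lat 26.6167°.
Cell spans 0.00833333° lon × 0.00416667° lat. Centre is SW corner plus half of each.
latitude 26.61875° N, longitude 41.63750° W.

26.61875° N, 41.63750° W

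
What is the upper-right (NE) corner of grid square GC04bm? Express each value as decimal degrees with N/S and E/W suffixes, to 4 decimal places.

65.4583° S, 59.8333° W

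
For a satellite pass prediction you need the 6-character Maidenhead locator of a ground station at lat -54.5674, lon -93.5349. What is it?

Shift to the Maidenhead origin (180°W, 90°S): lon 86.4651, lat 35.4326.
Field (20°×10°, letters A–R): 86.4651/20 → 4 → E, 35.4326/10 → 3 → D; chars ED.
Square (2°×1°, digits 0–9): 6.4651/2 → 3, 5.4326/1 → 5; chars 35.
Subsquare (5′×2.5′, letters a–x): 0.4651/0.0833333 → 5 → f, 0.4326/0.0416667 → 10 → k; chars fk.

ED35fk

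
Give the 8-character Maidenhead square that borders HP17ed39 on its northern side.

Latitude extended square 9; +1 → 10, wraps to 0, carry into subsquare.
Latitude subsquare d = 3; +1 → 4 = e.
The longitude characters are unchanged.

HP17ee30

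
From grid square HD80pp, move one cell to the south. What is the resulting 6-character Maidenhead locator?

HD80po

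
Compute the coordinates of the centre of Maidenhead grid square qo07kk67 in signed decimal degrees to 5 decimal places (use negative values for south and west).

57.44792, 140.88750

Field Q=16, O=14: +16·20° lon, +14·10° lat → SW at lon 140°, lat 50°.
Square 0, 7: +0·2° lon, +7·1° lat → SW at lon 140°, lat 57°.
Subsquare k=10, k=10: +10·0.0833333° lon, +10·0.0416667° lat → SW at lon 140.833°, lat 57.4167°.
Extended square 6, 7: +6·0.00833333° lon, +7·0.00416667° lat → SW at lon 140.883°, lat 57.4458°.
Cell spans 0.00833333° lon × 0.00416667° lat. Centre is SW corner plus half of each.
latitude 57.44792, longitude 140.88750.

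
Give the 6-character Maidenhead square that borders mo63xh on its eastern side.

MO73ah

Longitude subsquare x = 23; +1 → 24, wraps to 0 = a, carry into square.
Longitude square 6; +1 → 7.
The latitude characters are unchanged.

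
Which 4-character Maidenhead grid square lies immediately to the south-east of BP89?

BP98

Longitude square 8; +1 → 9.
Latitude square 9; −1 → 8.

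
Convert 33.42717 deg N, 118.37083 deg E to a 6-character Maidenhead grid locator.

OM93ek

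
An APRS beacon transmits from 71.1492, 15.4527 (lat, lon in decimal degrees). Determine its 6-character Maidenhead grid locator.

Shift to the Maidenhead origin (180°W, 90°S): lon 195.4527, lat 161.1492.
Field (20°×10°, letters A–R): 195.4527/20 → 9 → J, 161.1492/10 → 16 → Q; chars JQ.
Square (2°×1°, digits 0–9): 15.4527/2 → 7, 1.1492/1 → 1; chars 71.
Subsquare (5′×2.5′, letters a–x): 1.4527/0.0833333 → 17 → r, 0.1492/0.0416667 → 3 → d; chars rd.

JQ71rd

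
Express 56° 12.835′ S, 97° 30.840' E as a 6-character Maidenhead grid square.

ND83ss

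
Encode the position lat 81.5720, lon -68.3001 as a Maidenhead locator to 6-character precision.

Offset from 180°W / 90°S: lon 111.6999°, lat 171.5720°.
Field: 111.6999/20 → 5 → F, 171.5720/10 → 17 → R; chars FR.
Square: 11.6999/2 → 5, 1.5720/1 → 1; chars 51.
Subsquare: 1.6999/0.0833333 → 20 → u, 0.5720/0.0416667 → 13 → n; chars un.

FR51un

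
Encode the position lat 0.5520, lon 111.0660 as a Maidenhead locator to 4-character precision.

OJ50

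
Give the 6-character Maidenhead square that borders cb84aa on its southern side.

CB83ax

Latitude subsquare a = 0; −1 → -1, wraps to 23 = x, carry into square.
Latitude square 4; −1 → 3.
The longitude characters are unchanged.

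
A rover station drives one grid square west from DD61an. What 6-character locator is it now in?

Longitude subsquare a = 0; −1 → -1, wraps to 23 = x, carry into square.
Longitude square 6; −1 → 5.
The latitude characters are unchanged.

DD51xn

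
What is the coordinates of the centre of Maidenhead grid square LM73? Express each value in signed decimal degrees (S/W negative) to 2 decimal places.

33.50, 55.00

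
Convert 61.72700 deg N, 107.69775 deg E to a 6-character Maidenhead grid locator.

Shift to the Maidenhead origin (180°W, 90°S): lon 287.6977, lat 151.7270.
Field (20°×10°, letters A–R): lon ⌊287.6977/20⌋ = 14 → O; lat ⌊151.7270/10⌋ = 15 → P.
Square (2°×1°, digits 0–9): lon ⌊7.6977/2⌋ = 3; lat ⌊1.7270/1⌋ = 1.
Subsquare (5′×2.5′, letters a–x): lon ⌊1.6977/0.0833333⌋ = 20 → u; lat ⌊0.7270/0.0416667⌋ = 17 → r.

OP31ur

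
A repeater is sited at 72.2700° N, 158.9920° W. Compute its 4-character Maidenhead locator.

BQ02

Add 180° to longitude and 90° to latitude: 21.01, 162.27.
Field (20°×10°, letters A–R): lon ⌊21.01/20⌋ = 1 → B; lat ⌊162.27/10⌋ = 16 → Q.
Square (2°×1°, digits 0–9): lon ⌊1.01/2⌋ = 0; lat ⌊2.27/1⌋ = 2.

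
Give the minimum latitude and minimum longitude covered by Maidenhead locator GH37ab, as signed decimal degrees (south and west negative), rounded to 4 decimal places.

Field G=6, H=7: +6·20° lon, +7·10° lat → SW at lon -60°, lat -20°.
Square 3, 7: +3·2° lon, +7·1° lat → SW at lon -54°, lat -13°.
Subsquare a=0, b=1: +0·0.0833333° lon, +1·0.0416667° lat → SW at lon -54°, lat -12.9583°.
latitude -12.9583, longitude -54.0000.

-12.9583, -54.0000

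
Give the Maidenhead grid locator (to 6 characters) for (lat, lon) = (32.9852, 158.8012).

Offset from 180°W / 90°S: lon 338.8012°, lat 122.9852°.
Field (20°×10°, letters A–R): lon ⌊338.8012/20⌋ = 16 → Q; lat ⌊122.9852/10⌋ = 12 → M.
Square (2°×1°, digits 0–9): lon ⌊18.8012/2⌋ = 9; lat ⌊2.9852/1⌋ = 2.
Subsquare (5′×2.5′, letters a–x): lon ⌊0.8012/0.0833333⌋ = 9 → j; lat ⌊0.9852/0.0416667⌋ = 23 → x.

QM92jx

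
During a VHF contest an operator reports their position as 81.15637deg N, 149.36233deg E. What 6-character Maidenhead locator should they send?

Shift to the Maidenhead origin (180°W, 90°S): lon 329.3623, lat 171.1564.
Field (20°×10°, letters A–R): lon ⌊329.3623/20⌋ = 16 → Q; lat ⌊171.1564/10⌋ = 17 → R.
Square (2°×1°, digits 0–9): lon ⌊9.3623/2⌋ = 4; lat ⌊1.1564/1⌋ = 1.
Subsquare (5′×2.5′, letters a–x): lon ⌊1.3623/0.0833333⌋ = 16 → q; lat ⌊0.1564/0.0416667⌋ = 3 → d.

QR41qd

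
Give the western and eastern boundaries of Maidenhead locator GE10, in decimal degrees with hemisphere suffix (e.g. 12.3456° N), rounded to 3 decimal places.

Field G=6, E=4: +6·20° lon, +4·10° lat → SW at lon -60°, lat -50°.
Square 1, 0: +1·2° lon, +0·1° lat → SW at lon -58°, lat -50°.
Cell spans 2° lon × 1° lat.
west 58.000° W, east 56.000° W.

58.000° W, 56.000° W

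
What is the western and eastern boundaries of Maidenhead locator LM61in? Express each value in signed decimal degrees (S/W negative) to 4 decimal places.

52.6667, 52.7500

Field L=11, M=12: +11·20° lon, +12·10° lat → SW at lon 40°, lat 30°.
Square 6, 1: +6·2° lon, +1·1° lat → SW at lon 52°, lat 31°.
Subsquare i=8, n=13: +8·0.0833333° lon, +13·0.0416667° lat → SW at lon 52.6667°, lat 31.5417°.
Cell spans 0.0833333° lon × 0.0416667° lat.
west 52.6667, east 52.7500.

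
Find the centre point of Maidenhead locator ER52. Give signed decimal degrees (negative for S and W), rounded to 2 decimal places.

82.50, -89.00

Field E=4, R=17: +4·20° lon, +17·10° lat → SW at lon -100°, lat 80°.
Square 5, 2: +5·2° lon, +2·1° lat → SW at lon -90°, lat 82°.
Cell spans 2° lon × 1° lat. Centre is SW corner plus half of each.
latitude 82.50, longitude -89.00.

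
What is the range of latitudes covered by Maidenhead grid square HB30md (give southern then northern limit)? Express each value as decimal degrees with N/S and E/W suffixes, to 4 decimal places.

Field H=7, B=1: +7·20° lon, +1·10° lat → SW at lon -40°, lat -80°.
Square 3, 0: +3·2° lon, +0·1° lat → SW at lon -34°, lat -80°.
Subsquare m=12, d=3: +12·0.0833333° lon, +3·0.0416667° lat → SW at lon -33°, lat -79.875°.
Cell spans 0.0833333° lon × 0.0416667° lat.
south 79.8750° S, north 79.8333° S.

79.8750° S, 79.8333° S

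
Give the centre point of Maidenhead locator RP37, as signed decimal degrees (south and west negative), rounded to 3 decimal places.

67.500, 167.000

Field R=17, P=15: +17·20° lon, +15·10° lat → SW at lon 160°, lat 60°.
Square 3, 7: +3·2° lon, +7·1° lat → SW at lon 166°, lat 67°.
Cell spans 2° lon × 1° lat. Centre is SW corner plus half of each.
latitude 67.500, longitude 167.000.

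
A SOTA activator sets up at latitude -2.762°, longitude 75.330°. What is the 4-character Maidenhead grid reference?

Shift to the Maidenhead origin (180°W, 90°S): lon 255.33, lat 87.24.
Field: 255.33/20 → 12 → M, 87.24/10 → 8 → I; chars MI.
Square: 15.33/2 → 7, 7.24/1 → 7; chars 77.

MI77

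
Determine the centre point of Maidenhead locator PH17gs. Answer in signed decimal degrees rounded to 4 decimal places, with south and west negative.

Field P=15, H=7: +15·20° lon, +7·10° lat → SW at lon 120°, lat -20°.
Square 1, 7: +1·2° lon, +7·1° lat → SW at lon 122°, lat -13°.
Subsquare g=6, s=18: +6·0.0833333° lon, +18·0.0416667° lat → SW at lon 122.5°, lat -12.25°.
Cell spans 0.0833333° lon × 0.0416667° lat. Centre is SW corner plus half of each.
latitude -12.2292, longitude 122.5417.

-12.2292, 122.5417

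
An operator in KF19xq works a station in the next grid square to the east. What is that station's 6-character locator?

KF29aq

Longitude subsquare x = 23; +1 → 24, wraps to 0 = a, carry into square.
Longitude square 1; +1 → 2.
The latitude characters are unchanged.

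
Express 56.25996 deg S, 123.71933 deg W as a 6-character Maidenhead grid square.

CD83dr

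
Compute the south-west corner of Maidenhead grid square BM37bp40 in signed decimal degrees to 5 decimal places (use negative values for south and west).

37.62500, -153.88333

Field B=1, M=12: +1·20° lon, +12·10° lat → SW at lon -160°, lat 30°.
Square 3, 7: +3·2° lon, +7·1° lat → SW at lon -154°, lat 37°.
Subsquare b=1, p=15: +1·0.0833333° lon, +15·0.0416667° lat → SW at lon -153.917°, lat 37.625°.
Extended square 4, 0: +4·0.00833333° lon, +0·0.00416667° lat → SW at lon -153.883°, lat 37.625°.
latitude 37.62500, longitude -153.88333.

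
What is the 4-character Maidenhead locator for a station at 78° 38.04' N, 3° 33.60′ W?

IQ88

Offset from 180°W / 90°S: lon 176.44°, lat 168.63°.
Field (20°×10°, letters A–R): lon ⌊176.44/20⌋ = 8 → I; lat ⌊168.63/10⌋ = 16 → Q.
Square (2°×1°, digits 0–9): lon ⌊16.44/2⌋ = 8; lat ⌊8.63/1⌋ = 8.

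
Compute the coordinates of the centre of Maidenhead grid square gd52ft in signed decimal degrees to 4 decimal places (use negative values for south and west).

Field G=6, D=3: +6·20° lon, +3·10° lat → SW at lon -60°, lat -60°.
Square 5, 2: +5·2° lon, +2·1° lat → SW at lon -50°, lat -58°.
Subsquare f=5, t=19: +5·0.0833333° lon, +19·0.0416667° lat → SW at lon -49.5833°, lat -57.2083°.
Cell spans 0.0833333° lon × 0.0416667° lat. Centre is SW corner plus half of each.
latitude -57.1875, longitude -49.5417.

-57.1875, -49.5417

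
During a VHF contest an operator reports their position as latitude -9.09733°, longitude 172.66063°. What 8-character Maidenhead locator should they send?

RI60hv96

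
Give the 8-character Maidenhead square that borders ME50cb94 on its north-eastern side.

Longitude extended square 9; +1 → 10, wraps to 0, carry into subsquare.
Longitude subsquare c = 2; +1 → 3 = d.
Latitude extended square 4; +1 → 5.

ME50db05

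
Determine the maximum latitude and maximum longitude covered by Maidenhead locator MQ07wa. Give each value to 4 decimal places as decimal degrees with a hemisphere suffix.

Field M=12, Q=16: +12·20° lon, +16·10° lat → SW at lon 60°, lat 70°.
Square 0, 7: +0·2° lon, +7·1° lat → SW at lon 60°, lat 77°.
Subsquare w=22, a=0: +22·0.0833333° lon, +0·0.0416667° lat → SW at lon 61.8333°, lat 77°.
Cell spans 0.0833333° lon × 0.0416667° lat. NE corner is SW corner plus one full cell.
latitude 77.0417° N, longitude 61.9167° E.

77.0417° N, 61.9167° E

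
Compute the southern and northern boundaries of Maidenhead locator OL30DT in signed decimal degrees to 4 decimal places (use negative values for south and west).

20.7917, 20.8333

Field O=14, L=11: +14·20° lon, +11·10° lat → SW at lon 100°, lat 20°.
Square 3, 0: +3·2° lon, +0·1° lat → SW at lon 106°, lat 20°.
Subsquare d=3, t=19: +3·0.0833333° lon, +19·0.0416667° lat → SW at lon 106.25°, lat 20.7917°.
Cell spans 0.0833333° lon × 0.0416667° lat.
south 20.7917, north 20.8333.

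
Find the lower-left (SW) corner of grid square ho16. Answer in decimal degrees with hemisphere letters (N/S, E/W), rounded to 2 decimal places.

56.00° N, 38.00° W

Field H=7, O=14: +7·20° lon, +14·10° lat → SW at lon -40°, lat 50°.
Square 1, 6: +1·2° lon, +6·1° lat → SW at lon -38°, lat 56°.
latitude 56.00° N, longitude 38.00° W.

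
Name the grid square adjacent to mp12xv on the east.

MP22av

Longitude subsquare x = 23; +1 → 24, wraps to 0 = a, carry into square.
Longitude square 1; +1 → 2.
The latitude characters are unchanged.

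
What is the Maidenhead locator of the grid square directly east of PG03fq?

Longitude subsquare f = 5; +1 → 6 = g.
The latitude characters are unchanged.

PG03gq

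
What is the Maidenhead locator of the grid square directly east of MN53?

MN63

Longitude square 5; +1 → 6.
The latitude characters are unchanged.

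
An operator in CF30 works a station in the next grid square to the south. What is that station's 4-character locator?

Latitude square 0; −1 → -1, wraps to 9, carry into field.
Latitude field F = 5; −1 → 4 = E.
The longitude characters are unchanged.

CE39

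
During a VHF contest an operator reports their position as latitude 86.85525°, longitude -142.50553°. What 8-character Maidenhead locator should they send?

BR86ru95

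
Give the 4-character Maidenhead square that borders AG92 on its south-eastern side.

BG01

Longitude square 9; +1 → 10, wraps to 0, carry into field.
Longitude field A = 0; +1 → 1 = B.
Latitude square 2; −1 → 1.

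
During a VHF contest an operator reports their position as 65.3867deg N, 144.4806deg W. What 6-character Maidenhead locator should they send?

Shift to the Maidenhead origin (180°W, 90°S): lon 35.5194, lat 155.3867.
Field (20°×10°, letters A–R): lon ⌊35.5194/20⌋ = 1 → B; lat ⌊155.3867/10⌋ = 15 → P.
Square (2°×1°, digits 0–9): lon ⌊15.5194/2⌋ = 7; lat ⌊5.3867/1⌋ = 5.
Subsquare (5′×2.5′, letters a–x): lon ⌊1.5194/0.0833333⌋ = 18 → s; lat ⌊0.3867/0.0416667⌋ = 9 → j.

BP75sj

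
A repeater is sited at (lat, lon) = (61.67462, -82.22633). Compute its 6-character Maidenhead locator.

Offset from 180°W / 90°S: lon 97.7737°, lat 151.6746°.
Field: 97.7737/20 → 4 → E, 151.6746/10 → 15 → P; chars EP.
Square: 17.7737/2 → 8, 1.6746/1 → 1; chars 81.
Subsquare: 1.7737/0.0833333 → 21 → v, 0.6746/0.0416667 → 16 → q; chars vq.

EP81vq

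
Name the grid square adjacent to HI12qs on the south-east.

HI12rr

Longitude subsquare q = 16; +1 → 17 = r.
Latitude subsquare s = 18; −1 → 17 = r.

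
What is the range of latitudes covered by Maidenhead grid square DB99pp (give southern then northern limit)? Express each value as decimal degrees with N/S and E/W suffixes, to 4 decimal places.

70.3750° S, 70.3333° S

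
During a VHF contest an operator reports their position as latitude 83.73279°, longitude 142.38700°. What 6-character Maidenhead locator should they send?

QR13er

Add 180° to longitude and 90° to latitude: 322.3870, 173.7328.
Field: 322.3870/20 → 16 → Q, 173.7328/10 → 17 → R; chars QR.
Square: 2.3870/2 → 1, 3.7328/1 → 3; chars 13.
Subsquare: 0.3870/0.0833333 → 4 → e, 0.7328/0.0416667 → 17 → r; chars er.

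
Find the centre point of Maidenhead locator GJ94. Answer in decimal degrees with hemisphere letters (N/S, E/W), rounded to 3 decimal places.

Field G=6, J=9: +6·20° lon, +9·10° lat → SW at lon -60°, lat 0°.
Square 9, 4: +9·2° lon, +4·1° lat → SW at lon -42°, lat 4°.
Cell spans 2° lon × 1° lat. Centre is SW corner plus half of each.
latitude 4.500° N, longitude 41.000° W.

4.500° N, 41.000° W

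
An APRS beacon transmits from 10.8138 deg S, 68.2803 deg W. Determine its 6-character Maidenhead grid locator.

Offset from 180°W / 90°S: lon 111.7197°, lat 79.1862°.
Field: 111.7197/20 → 5 → F, 79.1862/10 → 7 → H; chars FH.
Square: 11.7197/2 → 5, 9.1862/1 → 9; chars 59.
Subsquare: 1.7197/0.0833333 → 20 → u, 0.1862/0.0416667 → 4 → e; chars ue.

FH59ue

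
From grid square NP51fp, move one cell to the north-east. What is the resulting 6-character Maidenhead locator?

NP51gq

Longitude subsquare f = 5; +1 → 6 = g.
Latitude subsquare p = 15; +1 → 16 = q.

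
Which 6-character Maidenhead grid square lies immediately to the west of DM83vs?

Longitude subsquare v = 21; −1 → 20 = u.
The latitude characters are unchanged.

DM83us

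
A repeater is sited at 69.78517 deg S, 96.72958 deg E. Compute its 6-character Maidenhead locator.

NC80if

Add 180° to longitude and 90° to latitude: 276.7296, 20.2148.
Field (20°×10°, letters A–R): lon ⌊276.7296/20⌋ = 13 → N; lat ⌊20.2148/10⌋ = 2 → C.
Square (2°×1°, digits 0–9): lon ⌊16.7296/2⌋ = 8; lat ⌊0.2148/1⌋ = 0.
Subsquare (5′×2.5′, letters a–x): lon ⌊0.7296/0.0833333⌋ = 8 → i; lat ⌊0.2148/0.0416667⌋ = 5 → f.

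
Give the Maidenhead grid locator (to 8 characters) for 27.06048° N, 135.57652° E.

Offset from 180°W / 90°S: lon 315.57652°, lat 117.06048°.
Field (20°×10°, letters A–R): 315.57652/20 → 15 → P, 117.06048/10 → 11 → L; chars PL.
Square (2°×1°, digits 0–9): 15.57652/2 → 7, 7.06048/1 → 7; chars 77.
Subsquare (5′×2.5′, letters a–x): 1.57652/0.0833333 → 18 → s, 0.06048/0.0416667 → 1 → b; chars sb.
Extended square (30″×15″, digits 0–9): 0.07652/0.00833333 → 9, 0.01881/0.00416667 → 4; chars 94.

PL77sb94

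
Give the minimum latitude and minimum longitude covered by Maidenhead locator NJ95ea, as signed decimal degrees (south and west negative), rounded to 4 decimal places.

5.0000, 98.3333

Field N=13, J=9: +13·20° lon, +9·10° lat → SW at lon 80°, lat 0°.
Square 9, 5: +9·2° lon, +5·1° lat → SW at lon 98°, lat 5°.
Subsquare e=4, a=0: +4·0.0833333° lon, +0·0.0416667° lat → SW at lon 98.3333°, lat 5°.
latitude 5.0000, longitude 98.3333.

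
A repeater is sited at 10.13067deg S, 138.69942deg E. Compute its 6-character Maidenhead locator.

Shift to the Maidenhead origin (180°W, 90°S): lon 318.6994, lat 79.8693.
Field: lon ⌊318.6994/20⌋ = 15 → P; lat ⌊79.8693/10⌋ = 7 → H.
Square: lon ⌊18.6994/2⌋ = 9; lat ⌊9.8693/1⌋ = 9.
Subsquare: lon ⌊0.6994/0.0833333⌋ = 8 → i; lat ⌊0.8693/0.0416667⌋ = 20 → u.

PH99iu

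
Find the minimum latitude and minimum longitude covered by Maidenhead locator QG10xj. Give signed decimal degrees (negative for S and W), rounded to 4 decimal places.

-29.6250, 143.9167

Field Q=16, G=6: +16·20° lon, +6·10° lat → SW at lon 140°, lat -30°.
Square 1, 0: +1·2° lon, +0·1° lat → SW at lon 142°, lat -30°.
Subsquare x=23, j=9: +23·0.0833333° lon, +9·0.0416667° lat → SW at lon 143.917°, lat -29.625°.
latitude -29.6250, longitude 143.9167.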